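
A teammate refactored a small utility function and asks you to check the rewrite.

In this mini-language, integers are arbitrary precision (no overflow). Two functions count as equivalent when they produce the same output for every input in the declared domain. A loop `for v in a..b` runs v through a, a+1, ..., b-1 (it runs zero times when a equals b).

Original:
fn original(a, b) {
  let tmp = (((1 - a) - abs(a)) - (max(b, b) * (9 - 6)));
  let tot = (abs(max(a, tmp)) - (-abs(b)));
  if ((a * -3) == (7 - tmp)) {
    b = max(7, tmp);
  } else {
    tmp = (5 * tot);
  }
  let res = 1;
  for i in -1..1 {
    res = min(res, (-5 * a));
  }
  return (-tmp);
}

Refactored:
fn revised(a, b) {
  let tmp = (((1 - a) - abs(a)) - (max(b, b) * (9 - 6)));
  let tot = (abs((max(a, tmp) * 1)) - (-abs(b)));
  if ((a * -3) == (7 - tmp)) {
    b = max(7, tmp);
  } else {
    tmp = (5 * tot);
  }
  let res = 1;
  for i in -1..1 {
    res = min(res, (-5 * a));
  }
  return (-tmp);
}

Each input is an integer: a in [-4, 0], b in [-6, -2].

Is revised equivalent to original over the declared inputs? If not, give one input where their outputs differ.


Behavior is preserved: although constant usage differs; arithmetic usage differs, the outputs never diverge.
Spot check at a=0, b=-2 — original: tmp = 7; tot = 9; ((a * -3) == (7 - tmp)) -> true; b = 7; res = 1; [i=-1]; res = 0; [i=0]; res = 0; return -7. revised: tmp = 7; tot = 9; ((a * -3) == (7 - tmp)) -> true; b = 7; res = 1; [i=-1]; res = 0; [i=0]; res = 0; return -7. Both give -7.
Sweeping the whole domain (25 inputs) finds no disagreement.
verdict: equivalent


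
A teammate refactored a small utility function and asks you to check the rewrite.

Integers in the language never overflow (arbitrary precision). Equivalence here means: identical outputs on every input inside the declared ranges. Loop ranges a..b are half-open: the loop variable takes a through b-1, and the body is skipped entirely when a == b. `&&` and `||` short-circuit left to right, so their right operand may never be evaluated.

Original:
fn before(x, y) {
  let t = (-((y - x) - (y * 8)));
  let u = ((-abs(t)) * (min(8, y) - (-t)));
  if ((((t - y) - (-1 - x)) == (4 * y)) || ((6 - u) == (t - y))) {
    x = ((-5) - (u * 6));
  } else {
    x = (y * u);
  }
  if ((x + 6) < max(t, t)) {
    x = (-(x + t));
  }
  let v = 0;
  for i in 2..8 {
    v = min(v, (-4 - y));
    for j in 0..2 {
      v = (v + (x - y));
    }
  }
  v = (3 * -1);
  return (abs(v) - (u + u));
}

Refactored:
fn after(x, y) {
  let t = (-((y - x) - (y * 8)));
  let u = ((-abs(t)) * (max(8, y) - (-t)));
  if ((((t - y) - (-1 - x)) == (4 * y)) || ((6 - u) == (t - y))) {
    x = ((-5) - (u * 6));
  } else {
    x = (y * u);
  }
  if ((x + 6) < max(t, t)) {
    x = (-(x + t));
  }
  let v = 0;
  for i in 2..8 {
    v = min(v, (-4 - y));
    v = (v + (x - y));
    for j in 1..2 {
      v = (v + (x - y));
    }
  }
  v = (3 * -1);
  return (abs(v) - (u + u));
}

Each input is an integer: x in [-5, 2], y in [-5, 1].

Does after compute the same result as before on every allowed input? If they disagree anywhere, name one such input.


These are not equivalent — on x=-5, y=-5 the outputs split (-3597 vs -2557).
before: t becomes -40; next u becomes 1800; next ((((t - y) - (-1 - x)) == (4 * y)) || ((6 - u) == (t - y))) evaluates to false; next x becomes -9000; next ((x + 6) < max(t, t)) evaluates to true; next x becomes 9040; next v becomes 0; next at i=2:; next v becomes 0; next at j=0:; next v becomes 9045; next at j=1:; next v becomes 18090; next at i=3:; next v becomes 1; next at j=0:; next v becomes 9046; next at j=1:; next v becomes 18091; next at i=4:; next v becomes 1; next at j=0:; next v becomes 9046; next at j=1:; next v becomes 18091; next at i=5:; next v becomes 1; next at j=0:; next v becomes 9046; next at j=1:; next v becomes 18091; next at i=6:; next v becomes 1; next at j=0:; next v becomes 9046; next at j=1:; next v becomes 18091; next at i=7:; next v becomes 1; next at j=0:; next v becomes 9046; next at j=1:; next v becomes 18091; next v becomes -3; next final value -3597
after: t becomes -40; next u becomes 1280; next ((((t - y) - (-1 - x)) == (4 * y)) || ((6 - u) == (t - y))) evaluates to false; next x becomes -6400; next ((x + 6) < max(t, t)) evaluates to true; next x becomes 6440; next v becomes 0; next at i=2:; next v becomes 0; next v becomes 6445; next at j=1:; next v becomes 12890; next at i=3:; next v becomes 1; next v becomes 6446; next at j=1:; next v becomes 12891; next at i=4:; next v becomes 1; next v becomes 6446; next at j=1:; next v becomes 12891; next at i=5:; next v becomes 1; next v becomes 6446; next at j=1:; next v becomes 12891; next at i=6:; next v becomes 1; next v becomes 6446; next at j=1:; next v becomes 12891; next at i=7:; next v becomes 1; next v becomes 6446; next at j=1:; next v becomes 12891; next v becomes -3; next final value -2557
verdict: not equivalent; witness: x=-5, y=-5


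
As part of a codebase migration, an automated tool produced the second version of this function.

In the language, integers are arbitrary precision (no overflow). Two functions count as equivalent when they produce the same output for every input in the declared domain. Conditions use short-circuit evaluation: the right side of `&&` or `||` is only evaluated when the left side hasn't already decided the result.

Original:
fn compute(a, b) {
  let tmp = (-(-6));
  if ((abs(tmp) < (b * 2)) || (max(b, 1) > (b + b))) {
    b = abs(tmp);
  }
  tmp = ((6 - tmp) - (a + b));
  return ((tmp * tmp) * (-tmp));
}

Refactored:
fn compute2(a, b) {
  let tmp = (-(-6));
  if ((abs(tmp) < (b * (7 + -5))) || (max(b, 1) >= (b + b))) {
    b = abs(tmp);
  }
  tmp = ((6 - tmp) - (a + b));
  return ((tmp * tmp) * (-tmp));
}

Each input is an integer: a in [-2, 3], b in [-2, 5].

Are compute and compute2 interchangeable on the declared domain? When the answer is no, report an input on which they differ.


Equivalent. The one real change (`(max(b, 1) > (b + b))` became `(max(b, 1) >= (b + b))`) has no effect anywhere in the declared ranges.
An exhaustive pass over the 48 declared inputs shows identical outputs.
Spot check at a=1, b=4 — compute: tmp becomes 6; next ((abs(tmp) < (b * 2)) || (max(b, 1) > (b + b))) evaluates to true; next b becomes 6; next tmp becomes -7; next final value 343. compute2: tmp becomes 6; next ((abs(tmp) < (b * (7 + -5))) || (max(b, 1) >= (b + b))) evaluates to true; next b becomes 6; next tmp becomes -7; next final value 343. Both give 343.
verdict: equivalent


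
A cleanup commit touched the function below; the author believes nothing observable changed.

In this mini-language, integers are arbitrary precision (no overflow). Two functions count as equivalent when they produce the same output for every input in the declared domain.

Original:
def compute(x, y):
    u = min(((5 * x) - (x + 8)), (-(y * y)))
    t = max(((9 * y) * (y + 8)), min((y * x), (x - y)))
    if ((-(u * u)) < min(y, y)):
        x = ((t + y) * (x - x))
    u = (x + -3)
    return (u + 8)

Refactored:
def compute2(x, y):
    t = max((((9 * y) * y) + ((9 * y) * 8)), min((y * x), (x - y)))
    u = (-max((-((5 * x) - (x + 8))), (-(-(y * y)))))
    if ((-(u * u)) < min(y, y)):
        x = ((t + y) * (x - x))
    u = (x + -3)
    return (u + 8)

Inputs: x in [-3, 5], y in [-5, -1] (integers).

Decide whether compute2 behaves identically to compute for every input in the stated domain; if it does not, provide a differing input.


Comparing the listings, the differences include: min/max/abs usage differs; also arithmetic usage differs; also constant usage differs.
One worked example (x=2, y=-1) — compute: u := -1 | t := -2 | ((-(u * u)) < min(y, y)): false | u := -1 | result 7; compute2: t := -2 | u := -1 | ((-(u * u)) < min(y, y)): false | u := -1 | result 7; agreement on 7.
Sweeping the whole domain (45 inputs) finds no disagreement.
verdict: equivalent


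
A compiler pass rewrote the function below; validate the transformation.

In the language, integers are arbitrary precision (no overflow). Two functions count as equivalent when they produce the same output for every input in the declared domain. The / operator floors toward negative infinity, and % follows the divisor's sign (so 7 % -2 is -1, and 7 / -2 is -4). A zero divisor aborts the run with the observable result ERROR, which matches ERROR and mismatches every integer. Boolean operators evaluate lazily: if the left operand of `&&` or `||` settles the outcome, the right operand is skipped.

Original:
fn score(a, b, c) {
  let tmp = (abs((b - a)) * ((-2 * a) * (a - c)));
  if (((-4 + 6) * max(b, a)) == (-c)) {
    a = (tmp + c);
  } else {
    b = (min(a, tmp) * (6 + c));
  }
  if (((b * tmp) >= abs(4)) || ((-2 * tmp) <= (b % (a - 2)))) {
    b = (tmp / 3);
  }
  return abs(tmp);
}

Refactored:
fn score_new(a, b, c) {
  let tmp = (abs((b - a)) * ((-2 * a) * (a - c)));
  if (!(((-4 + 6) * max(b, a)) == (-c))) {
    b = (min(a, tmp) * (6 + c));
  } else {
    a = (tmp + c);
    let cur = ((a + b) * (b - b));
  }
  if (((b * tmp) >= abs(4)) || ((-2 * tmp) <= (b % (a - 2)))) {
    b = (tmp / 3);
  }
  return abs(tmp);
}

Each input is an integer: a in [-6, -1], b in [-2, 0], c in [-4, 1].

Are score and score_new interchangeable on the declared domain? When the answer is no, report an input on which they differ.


Side by side, the visible changes include: local variable names differ, arithmetic usage differs, statement counts differ, boolean connective usage differs.
One worked example (a=-3, b=-2, c=1) — score: tmp := -24 | (((-4 + 6) * max(b, a)) == (-c)): false | b := -168 | (((b * tmp) >= abs(4)) || ((-2 * tmp) <= (b % (a - 2)))): true | b := -8 | result 24; score_new: tmp := -24 | (!(((-4 + 6) * max(b, a)) == (-c))): true | b := -168 | (((b * tmp) >= abs(4)) || ((-2 * tmp) <= (b % (a - 2)))): true | b := -8 | result 24; agreement on 24.
Across all 108 domain points the two functions coincide.
verdict: equivalent


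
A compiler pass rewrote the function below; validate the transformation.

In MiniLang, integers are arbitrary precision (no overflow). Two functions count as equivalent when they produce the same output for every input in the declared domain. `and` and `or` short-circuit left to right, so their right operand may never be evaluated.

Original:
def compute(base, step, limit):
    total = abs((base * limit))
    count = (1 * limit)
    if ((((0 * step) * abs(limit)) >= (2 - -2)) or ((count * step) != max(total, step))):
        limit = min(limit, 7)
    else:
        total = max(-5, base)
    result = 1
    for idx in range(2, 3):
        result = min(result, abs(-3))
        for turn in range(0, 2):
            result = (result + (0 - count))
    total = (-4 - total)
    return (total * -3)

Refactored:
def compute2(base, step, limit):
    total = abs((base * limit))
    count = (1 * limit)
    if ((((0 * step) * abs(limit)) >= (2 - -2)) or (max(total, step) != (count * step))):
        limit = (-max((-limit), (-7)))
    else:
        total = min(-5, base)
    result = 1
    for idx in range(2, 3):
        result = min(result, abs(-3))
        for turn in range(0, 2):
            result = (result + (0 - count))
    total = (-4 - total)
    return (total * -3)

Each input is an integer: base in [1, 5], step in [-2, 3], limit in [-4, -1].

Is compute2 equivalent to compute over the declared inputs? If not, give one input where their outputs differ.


These are not equivalent — on base=1, step=-1, limit=-4 the outputs split (15 vs -3).
compute: total = 4; count = -4; ((((0 * step) * abs(limit)) >= (2 - -2)) or ((count * step) != max(total, step))) -> false; total = 1; result = 1; [idx=2]; result = 1; [turn=0]; result = 5; [turn=1]; result = 9; total = -5; return 15
compute2: total = 4; count = -4; ((((0 * step) * abs(limit)) >= (2 - -2)) or (max(total, step) != (count * step))) -> false; total = -5; result = 1; [idx=2]; result = 1; [turn=0]; result = 5; [turn=1]; result = 9; total = 1; return -3
verdict: not equivalent; witness: base=1, step=-1, limit=-4


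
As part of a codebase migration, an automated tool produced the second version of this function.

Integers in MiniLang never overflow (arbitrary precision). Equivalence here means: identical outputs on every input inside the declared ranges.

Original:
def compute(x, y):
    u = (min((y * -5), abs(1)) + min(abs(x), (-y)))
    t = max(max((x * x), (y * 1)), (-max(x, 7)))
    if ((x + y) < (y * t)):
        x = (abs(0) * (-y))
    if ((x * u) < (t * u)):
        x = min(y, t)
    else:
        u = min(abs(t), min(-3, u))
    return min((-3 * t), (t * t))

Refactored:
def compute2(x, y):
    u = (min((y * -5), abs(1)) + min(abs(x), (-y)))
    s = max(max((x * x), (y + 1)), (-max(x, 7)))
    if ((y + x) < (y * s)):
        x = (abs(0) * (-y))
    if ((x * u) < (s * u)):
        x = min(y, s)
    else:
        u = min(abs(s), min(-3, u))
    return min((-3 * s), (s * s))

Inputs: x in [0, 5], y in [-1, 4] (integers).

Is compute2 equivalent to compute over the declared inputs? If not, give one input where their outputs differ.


Not equivalent: x=0, y=0 separates them (0 vs -3).
compute: u = 0; t = 0; ((x + y) < (y * t)) -> false; ((x * u) < (t * u)) -> false; u = -3; return 0
compute2: u = 0; s = 1; ((y + x) < (y * s)) -> false; ((x * u) < (s * u)) -> false; u = -3; return -3
verdict: not equivalent; witness: x=0, y=0


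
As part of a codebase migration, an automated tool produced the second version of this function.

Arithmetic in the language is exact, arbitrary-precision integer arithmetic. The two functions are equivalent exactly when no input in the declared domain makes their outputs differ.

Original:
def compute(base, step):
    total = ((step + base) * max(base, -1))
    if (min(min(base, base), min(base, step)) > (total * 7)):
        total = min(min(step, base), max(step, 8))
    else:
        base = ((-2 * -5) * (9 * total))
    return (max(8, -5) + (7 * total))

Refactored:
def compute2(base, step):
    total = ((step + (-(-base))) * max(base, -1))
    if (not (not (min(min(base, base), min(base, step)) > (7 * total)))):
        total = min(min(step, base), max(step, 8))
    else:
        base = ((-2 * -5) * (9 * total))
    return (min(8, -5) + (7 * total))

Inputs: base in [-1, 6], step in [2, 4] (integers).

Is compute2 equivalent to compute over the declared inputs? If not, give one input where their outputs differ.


Run the pair on base=-1, step=2.
compute: total becomes -1; next (min(min(base, base), min(base, step)) > (total * 7)) evaluates to true; next total becomes -1; next final value 1
compute2: total becomes -1; next (not (not (min(min(base, base), min(base, step)) > (7 * total)))) evaluates to true; next total becomes -1; next final value -12
1 and -12 differ, so these are not the same function on this domain.
verdict: not equivalent; witness: base=-1, step=2


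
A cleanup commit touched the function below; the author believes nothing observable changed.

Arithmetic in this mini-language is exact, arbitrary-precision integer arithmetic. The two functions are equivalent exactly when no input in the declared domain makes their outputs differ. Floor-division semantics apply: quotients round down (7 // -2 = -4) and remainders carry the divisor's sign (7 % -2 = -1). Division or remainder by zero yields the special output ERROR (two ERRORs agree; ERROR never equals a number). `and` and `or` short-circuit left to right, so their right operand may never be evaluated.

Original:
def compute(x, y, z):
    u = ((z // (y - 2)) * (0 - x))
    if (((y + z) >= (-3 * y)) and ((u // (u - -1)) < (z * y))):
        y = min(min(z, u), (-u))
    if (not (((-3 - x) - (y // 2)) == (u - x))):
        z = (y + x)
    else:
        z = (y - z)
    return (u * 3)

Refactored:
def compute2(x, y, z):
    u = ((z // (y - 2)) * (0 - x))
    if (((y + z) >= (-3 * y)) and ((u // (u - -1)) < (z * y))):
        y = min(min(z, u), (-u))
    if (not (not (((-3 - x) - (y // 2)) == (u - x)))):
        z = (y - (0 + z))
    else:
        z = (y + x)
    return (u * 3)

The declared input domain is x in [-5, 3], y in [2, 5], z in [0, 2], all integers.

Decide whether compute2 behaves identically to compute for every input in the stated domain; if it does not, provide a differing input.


The two are interchangeable: boolean connective usage differs, arithmetic usage differs, constant usage differs, and every declared input agrees.
Tracing x=1, y=5, z=2: compute: u becomes 0; next (((y + z) >= (-3 * y)) and ((u // (u - -1)) < (z * y))) evaluates to true; next y becomes 0; next (not (((-3 - x) - (y // 2)) == (u - x))) evaluates to true; next z becomes 1; next final value 0 | compute2: u becomes 0; next (((y + z) >= (-3 * y)) and ((u // (u - -1)) < (z * y))) evaluates to true; next y becomes 0; next (not (not (((-3 - x) - (y // 2)) == (u - x)))) evaluates to false; next z becomes 1; next final value 0 — matching result 0.
An exhaustive pass over the 108 declared inputs shows identical outputs.
verdict: equivalent


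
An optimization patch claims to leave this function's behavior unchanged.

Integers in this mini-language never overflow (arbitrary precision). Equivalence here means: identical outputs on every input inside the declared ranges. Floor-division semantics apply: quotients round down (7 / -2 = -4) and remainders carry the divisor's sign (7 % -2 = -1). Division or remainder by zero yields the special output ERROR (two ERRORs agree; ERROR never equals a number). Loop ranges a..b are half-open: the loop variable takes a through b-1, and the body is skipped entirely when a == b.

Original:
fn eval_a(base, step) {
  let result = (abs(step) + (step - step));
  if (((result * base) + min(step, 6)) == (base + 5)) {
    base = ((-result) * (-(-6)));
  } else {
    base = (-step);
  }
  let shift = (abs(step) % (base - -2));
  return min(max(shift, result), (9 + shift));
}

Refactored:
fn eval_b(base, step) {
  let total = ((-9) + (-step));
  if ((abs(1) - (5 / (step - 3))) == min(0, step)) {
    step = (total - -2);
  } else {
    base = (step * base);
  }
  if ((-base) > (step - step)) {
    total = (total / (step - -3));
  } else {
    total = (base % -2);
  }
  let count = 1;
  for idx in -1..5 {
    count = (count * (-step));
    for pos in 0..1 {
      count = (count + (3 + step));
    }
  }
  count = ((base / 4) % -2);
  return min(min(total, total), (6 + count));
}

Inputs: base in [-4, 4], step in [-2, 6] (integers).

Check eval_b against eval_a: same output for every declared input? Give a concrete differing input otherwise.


These are not equivalent — on base=-4, step=-2 the outputs split (2 vs 0).
eval_a: result becomes 2; next (((result * base) + min(step, 6)) == (base + 5)) evaluates to false; next base becomes 2; next shift becomes 2; next final value 2
eval_b: total becomes -7; next ((abs(1) - (5 / (step - 3))) == min(0, step)) evaluates to false; next base becomes 8; next ((-base) > (step - step)) evaluates to false; next total becomes 0; next count becomes 1; next at idx=-1:; next count becomes 2; next at pos=0:; next count becomes 3; next at idx=0:; next count becomes 6; next at pos=0:; next count becomes 7; next at idx=1:; next count becomes 14; next at pos=0:; next count becomes 15; next at idx=2:; next count becomes 30; next at pos=0:; next count becomes 31; next at idx=3:; next count becomes 62; next at pos=0:; next count becomes 63; next at idx=4:; next count becomes 126; next at pos=0:; next count becomes 127; next count becomes 0; next final value 0
verdict: not equivalent; witness: base=-4, step=-2


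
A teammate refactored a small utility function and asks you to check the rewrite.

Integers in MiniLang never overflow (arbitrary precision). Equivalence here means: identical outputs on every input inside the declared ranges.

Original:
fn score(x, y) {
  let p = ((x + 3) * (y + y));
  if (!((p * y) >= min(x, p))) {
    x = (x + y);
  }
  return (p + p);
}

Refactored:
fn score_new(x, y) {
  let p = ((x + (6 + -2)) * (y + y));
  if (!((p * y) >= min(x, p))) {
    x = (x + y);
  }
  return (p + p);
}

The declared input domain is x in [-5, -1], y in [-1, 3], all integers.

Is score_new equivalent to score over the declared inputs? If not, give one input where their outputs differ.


Try x=-5, y=-1.
score: p becomes 4; next (!((p * y) >= min(x, p))) evaluates to false; next final value 8
score_new: p becomes 2; next (!((p * y) >= min(x, p))) evaluates to false; next final value 4
8 vs 4 — the two versions disagree here.
verdict: not equivalent; witness: x=-5, y=-1


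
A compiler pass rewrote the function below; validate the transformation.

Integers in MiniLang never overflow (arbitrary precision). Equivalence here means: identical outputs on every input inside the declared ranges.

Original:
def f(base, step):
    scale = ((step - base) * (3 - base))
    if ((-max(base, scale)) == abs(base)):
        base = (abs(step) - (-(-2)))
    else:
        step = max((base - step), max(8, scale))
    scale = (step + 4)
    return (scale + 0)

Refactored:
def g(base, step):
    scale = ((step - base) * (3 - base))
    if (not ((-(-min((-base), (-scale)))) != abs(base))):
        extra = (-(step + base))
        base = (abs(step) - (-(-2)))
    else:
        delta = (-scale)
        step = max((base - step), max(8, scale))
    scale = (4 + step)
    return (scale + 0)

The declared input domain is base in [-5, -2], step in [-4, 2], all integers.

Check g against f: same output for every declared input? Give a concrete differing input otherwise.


A substantive addition is an assignment to `extra` whose value nothing reads; no result depends on it.
Tracing base=-5, step=-4: f: scale becomes 8; next ((-max(base, scale)) == abs(base)) evaluates to false; next step becomes 8; next scale becomes 12; next final value 12 | g: scale becomes 8; next (not ((-(-min((-base), (-scale)))) != abs(base))) evaluates to false; next delta becomes -8; next step becomes 8; next scale becomes 12; next final value 12 — matching result 12.
Sweeping the whole domain (28 inputs) finds no disagreement.
verdict: equivalent


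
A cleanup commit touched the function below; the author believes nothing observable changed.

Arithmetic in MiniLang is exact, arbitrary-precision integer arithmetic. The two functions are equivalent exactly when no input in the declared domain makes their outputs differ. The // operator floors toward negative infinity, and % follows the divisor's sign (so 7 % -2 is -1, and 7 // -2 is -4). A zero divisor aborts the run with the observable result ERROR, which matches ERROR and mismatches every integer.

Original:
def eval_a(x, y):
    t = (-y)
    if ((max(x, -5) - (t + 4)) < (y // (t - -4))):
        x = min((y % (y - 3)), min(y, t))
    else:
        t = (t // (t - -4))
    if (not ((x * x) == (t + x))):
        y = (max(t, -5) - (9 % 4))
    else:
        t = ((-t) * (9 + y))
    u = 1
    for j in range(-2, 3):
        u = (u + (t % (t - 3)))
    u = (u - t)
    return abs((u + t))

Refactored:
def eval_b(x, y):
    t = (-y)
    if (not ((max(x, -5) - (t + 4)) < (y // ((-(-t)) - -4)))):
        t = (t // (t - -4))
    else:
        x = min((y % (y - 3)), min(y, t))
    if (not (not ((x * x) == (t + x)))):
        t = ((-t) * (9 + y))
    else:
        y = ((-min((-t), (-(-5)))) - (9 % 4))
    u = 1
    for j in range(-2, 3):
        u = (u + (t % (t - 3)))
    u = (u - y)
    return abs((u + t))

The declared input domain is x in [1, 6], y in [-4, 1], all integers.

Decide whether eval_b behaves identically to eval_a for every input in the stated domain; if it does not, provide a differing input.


Take x=1, y=-4.
eval_a: t := 4 | ((max(x, -5) - (t + 4)) < (y // (t - -4))): true | x := -4 | (not ((x * x) == (t + x))): true | y := 3 | u := 1 | iter j=-2: | u := 1 | iter j=-1: | u := 1 | iter j=0: | u := 1 | iter j=1: | u := 1 | iter j=2: | u := 1 | u := -3 | result 1
eval_b: t := 4 | (not ((max(x, -5) - (t + 4)) < (y // ((-(-t)) - -4)))): false | x := -4 | (not (not ((x * x) == (t + x)))): false | y := 3 | u := 1 | iter j=-2: | u := 1 | iter j=-1: | u := 1 | iter j=0: | u := 1 | iter j=1: | u := 1 | iter j=2: | u := 1 | u := -2 | result 2
1 != 2, so the rewrite changes behavior.
verdict: not equivalent; witness: x=1, y=-4


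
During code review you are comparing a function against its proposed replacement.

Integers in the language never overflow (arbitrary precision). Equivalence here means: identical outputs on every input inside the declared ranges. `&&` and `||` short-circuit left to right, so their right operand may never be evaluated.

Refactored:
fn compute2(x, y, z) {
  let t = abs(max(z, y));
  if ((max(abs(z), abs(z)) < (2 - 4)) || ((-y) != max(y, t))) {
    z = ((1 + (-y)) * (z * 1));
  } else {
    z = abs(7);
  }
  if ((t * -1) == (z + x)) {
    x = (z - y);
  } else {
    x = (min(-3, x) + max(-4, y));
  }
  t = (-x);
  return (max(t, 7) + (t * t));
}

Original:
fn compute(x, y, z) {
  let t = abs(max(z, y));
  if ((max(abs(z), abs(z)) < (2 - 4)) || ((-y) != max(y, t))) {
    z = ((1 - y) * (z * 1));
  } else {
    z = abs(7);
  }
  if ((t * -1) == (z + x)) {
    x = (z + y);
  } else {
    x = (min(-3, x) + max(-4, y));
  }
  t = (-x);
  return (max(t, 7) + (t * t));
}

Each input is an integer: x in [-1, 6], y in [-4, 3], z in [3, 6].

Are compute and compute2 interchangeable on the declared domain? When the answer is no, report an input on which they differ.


There is a counterexample at x=0, y=2, z=3: 8 on one side, 32 on the other.
compute: t = 3; ((max(abs(z), abs(z)) < (2 - 4)) || ((-y) != max(y, t))) -> true; z = -3; ((t * -1) == (z + x)) -> true; x = -1; t = 1; return 8
compute2: t = 3; ((max(abs(z), abs(z)) < (2 - 4)) || ((-y) != max(y, t))) -> true; z = -3; ((t * -1) == (z + x)) -> true; x = -5; t = 5; return 32
verdict: not equivalent; witness: x=0, y=2, z=3


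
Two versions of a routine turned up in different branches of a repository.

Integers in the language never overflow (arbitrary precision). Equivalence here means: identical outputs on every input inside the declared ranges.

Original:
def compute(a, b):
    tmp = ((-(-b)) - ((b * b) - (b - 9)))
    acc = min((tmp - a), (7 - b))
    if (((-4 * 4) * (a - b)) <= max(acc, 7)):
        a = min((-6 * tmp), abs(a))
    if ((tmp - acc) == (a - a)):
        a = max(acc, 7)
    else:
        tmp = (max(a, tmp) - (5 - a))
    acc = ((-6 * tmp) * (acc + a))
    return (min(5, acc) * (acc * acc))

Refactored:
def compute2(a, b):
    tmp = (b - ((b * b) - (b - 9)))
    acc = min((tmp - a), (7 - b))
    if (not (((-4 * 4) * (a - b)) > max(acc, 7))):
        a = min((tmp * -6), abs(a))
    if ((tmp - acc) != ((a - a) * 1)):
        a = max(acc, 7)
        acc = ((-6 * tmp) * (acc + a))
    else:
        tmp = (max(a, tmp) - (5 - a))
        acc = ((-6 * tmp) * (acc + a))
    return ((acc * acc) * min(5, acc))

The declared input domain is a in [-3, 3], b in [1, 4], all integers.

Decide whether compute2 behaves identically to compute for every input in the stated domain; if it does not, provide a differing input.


Take a=-3, b=1.
compute: tmp := -8 | acc := -5 | (((-4 * 4) * (a - b)) <= max(acc, 7)): false | ((tmp - acc) == (a - a)): false | tmp := -11 | acc := -528 | result -147197952
compute2: tmp := -8 | acc := -5 | (not (((-4 * 4) * (a - b)) > max(acc, 7))): false | ((tmp - acc) != ((a - a) * 1)): true | a := 7 | acc := 96 | result 46080
-147197952 != 46080, so the rewrite changes behavior.
verdict: not equivalent; witness: a=-3, b=1


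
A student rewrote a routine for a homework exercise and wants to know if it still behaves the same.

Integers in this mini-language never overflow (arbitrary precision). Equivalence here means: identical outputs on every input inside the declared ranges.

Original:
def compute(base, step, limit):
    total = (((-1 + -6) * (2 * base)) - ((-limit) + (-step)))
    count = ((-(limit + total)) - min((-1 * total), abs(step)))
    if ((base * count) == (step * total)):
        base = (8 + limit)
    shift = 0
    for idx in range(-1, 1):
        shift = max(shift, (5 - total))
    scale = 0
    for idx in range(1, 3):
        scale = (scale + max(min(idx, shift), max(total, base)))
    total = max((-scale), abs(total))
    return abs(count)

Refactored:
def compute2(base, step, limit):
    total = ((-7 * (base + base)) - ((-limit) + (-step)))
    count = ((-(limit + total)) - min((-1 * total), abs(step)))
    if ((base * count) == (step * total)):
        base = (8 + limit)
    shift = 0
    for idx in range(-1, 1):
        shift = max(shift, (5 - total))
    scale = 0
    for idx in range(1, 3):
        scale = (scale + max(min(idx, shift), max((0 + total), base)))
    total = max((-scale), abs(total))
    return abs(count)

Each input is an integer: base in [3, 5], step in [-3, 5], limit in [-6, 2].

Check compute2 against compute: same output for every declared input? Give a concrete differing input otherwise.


Differences: arithmetic usage differs, and constant usage differs — yet all 243 inputs agree.
verdict: equivalent


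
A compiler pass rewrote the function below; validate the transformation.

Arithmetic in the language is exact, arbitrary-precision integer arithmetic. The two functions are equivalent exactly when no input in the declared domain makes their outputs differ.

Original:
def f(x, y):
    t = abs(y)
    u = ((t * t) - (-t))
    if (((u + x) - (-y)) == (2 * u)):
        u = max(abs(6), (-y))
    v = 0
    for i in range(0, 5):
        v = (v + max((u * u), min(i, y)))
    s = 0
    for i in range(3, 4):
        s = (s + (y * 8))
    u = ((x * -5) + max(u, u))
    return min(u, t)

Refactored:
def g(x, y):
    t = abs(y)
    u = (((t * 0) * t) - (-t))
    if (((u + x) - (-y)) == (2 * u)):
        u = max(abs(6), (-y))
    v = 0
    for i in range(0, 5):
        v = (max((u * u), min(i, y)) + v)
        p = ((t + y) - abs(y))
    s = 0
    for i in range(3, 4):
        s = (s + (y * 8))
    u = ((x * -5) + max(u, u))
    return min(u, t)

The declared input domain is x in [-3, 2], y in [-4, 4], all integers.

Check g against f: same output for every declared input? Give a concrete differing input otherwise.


These are not equivalent — on x=1, y=-4 the outputs split (4 vs -1).
f: t becomes 4; next u becomes 20; next (((u + x) - (-y)) == (2 * u)) evaluates to false; next v becomes 0; next at i=0:; next v becomes 400; next at i=1:; next v becomes 800; next at i=2:; next v becomes 1200; next at i=3:; next v becomes 1600; next at i=4:; next v becomes 2000; next s becomes 0; next at i=3:; next s becomes -32; next u becomes 15; next final value 4
g: t becomes 4; next u becomes 4; next (((u + x) - (-y)) == (2 * u)) evaluates to false; next v becomes 0; next at i=0:; next v becomes 16; next p becomes -4; next at i=1:; next v becomes 32; next p becomes -4; next at i=2:; next v becomes 48; next p becomes -4; next at i=3:; next v becomes 64; next p becomes -4; next at i=4:; next v becomes 80; next p becomes -4; next s becomes 0; next at i=3:; next s becomes -32; next u becomes -1; next final value -1
verdict: not equivalent; witness: x=1, y=-4


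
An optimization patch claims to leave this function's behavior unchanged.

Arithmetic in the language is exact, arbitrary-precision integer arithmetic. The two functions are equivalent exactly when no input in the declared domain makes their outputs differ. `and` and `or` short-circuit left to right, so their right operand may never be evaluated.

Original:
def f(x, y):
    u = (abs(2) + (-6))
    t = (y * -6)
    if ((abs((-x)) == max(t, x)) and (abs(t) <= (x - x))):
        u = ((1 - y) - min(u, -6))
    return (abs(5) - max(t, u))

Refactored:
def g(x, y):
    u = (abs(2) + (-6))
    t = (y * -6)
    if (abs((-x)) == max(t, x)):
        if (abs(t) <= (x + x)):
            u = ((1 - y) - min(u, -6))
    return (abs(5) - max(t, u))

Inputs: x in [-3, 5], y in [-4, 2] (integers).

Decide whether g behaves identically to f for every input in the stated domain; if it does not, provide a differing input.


Take x=3, y=1.
f: u := -4 | t := -6 | ((abs((-x)) == max(t, x)) and (abs(t) <= (x - x))): false | result 9
g: u := -4 | t := -6 | (abs((-x)) == max(t, x)): true | (abs(t) <= (x + x)): true | u := 6 | result -1
9 vs -1 — the two versions disagree here.
verdict: not equivalent; witness: x=3, y=1


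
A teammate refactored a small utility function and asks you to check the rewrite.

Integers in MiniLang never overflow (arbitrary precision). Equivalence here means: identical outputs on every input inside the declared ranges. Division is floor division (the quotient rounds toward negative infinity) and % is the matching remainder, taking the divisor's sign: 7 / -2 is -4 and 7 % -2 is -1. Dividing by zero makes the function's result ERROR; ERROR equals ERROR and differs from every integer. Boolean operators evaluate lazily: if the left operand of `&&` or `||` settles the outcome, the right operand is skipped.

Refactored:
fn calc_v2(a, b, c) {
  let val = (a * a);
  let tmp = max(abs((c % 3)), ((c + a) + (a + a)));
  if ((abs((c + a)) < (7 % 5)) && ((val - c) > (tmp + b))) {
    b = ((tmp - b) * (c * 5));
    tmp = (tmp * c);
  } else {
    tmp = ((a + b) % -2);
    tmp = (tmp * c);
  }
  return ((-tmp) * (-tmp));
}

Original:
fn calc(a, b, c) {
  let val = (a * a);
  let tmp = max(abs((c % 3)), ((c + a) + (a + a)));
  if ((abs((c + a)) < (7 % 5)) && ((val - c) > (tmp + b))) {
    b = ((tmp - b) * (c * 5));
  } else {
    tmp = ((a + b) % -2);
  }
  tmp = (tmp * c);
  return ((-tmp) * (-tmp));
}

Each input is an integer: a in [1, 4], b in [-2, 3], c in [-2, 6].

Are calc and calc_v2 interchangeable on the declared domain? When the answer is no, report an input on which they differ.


Side by side, the visible changes include: arithmetic usage differs; statement counts differ.
Spot check at a=4, b=3, c=4 — calc: val = 16; tmp = 16; ((abs((c + a)) < (7 % 5)) && ((val - c) > (tmp + b))) -> false; tmp = -1; tmp = -4; return 16. calc_v2: val = 16; tmp = 16; ((abs((c + a)) < (7 % 5)) && ((val - c) > (tmp + b))) -> false; tmp = -1; tmp = -4; return 16. Both give 16.
Across all 216 domain points the two functions coincide.
verdict: equivalent


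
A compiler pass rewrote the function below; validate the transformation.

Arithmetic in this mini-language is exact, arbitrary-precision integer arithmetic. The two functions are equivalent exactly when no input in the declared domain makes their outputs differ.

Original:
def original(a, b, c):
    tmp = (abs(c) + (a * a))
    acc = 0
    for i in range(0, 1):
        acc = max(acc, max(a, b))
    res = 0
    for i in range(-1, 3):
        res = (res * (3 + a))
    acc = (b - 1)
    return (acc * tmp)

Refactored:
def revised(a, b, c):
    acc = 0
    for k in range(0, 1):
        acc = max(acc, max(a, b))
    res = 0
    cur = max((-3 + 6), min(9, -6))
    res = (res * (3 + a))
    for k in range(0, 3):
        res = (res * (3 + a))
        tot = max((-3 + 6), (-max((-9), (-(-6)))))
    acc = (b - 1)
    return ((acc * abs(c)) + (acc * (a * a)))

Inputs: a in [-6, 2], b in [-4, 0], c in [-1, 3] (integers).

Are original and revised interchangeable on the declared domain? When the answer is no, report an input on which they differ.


The two versions differ — the changes include loop structure differs, and arithmetic usage differs, and local variable names differ, and statement counts differ, and constant usage differs, and min/max/abs usage differs.
Tracing a=-1, b=-1, c=1: original: tmp := 2 | acc := 0 | iter i=0: | acc := 0 | res := 0 | iter i=-1: | res := 0 | iter i=0: | res := 0 | iter i=1: | res := 0 | iter i=2: | res := 0 | acc := -2 | result -4 | revised: acc := 0 | iter k=0: | acc := 0 | res := 0 | cur := 3 | res := 0 | iter k=0: | res := 0 | tot := 3 | iter k=1: | res := 0 | tot := 3 | iter k=2: | res := 0 | tot := 3 | acc := -2 | result -4 — matching result -4.
An exhaustive pass over the 225 declared inputs shows identical outputs.
verdict: equivalent


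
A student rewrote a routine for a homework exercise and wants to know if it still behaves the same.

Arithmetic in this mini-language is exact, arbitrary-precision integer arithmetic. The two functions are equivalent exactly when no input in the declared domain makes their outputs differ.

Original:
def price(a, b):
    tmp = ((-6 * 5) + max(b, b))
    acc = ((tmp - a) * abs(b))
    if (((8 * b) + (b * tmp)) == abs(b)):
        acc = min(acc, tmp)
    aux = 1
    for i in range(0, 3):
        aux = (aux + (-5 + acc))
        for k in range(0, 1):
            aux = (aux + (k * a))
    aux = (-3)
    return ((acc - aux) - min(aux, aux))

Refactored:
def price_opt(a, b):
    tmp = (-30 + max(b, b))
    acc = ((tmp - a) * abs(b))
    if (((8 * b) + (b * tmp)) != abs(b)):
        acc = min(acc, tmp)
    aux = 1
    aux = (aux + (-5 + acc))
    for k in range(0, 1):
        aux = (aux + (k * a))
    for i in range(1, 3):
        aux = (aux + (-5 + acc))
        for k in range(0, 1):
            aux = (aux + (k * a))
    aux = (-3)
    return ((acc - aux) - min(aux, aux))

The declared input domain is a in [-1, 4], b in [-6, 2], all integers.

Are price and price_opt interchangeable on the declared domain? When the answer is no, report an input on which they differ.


Run the pair on a=-1, b=-1.
price: tmp := -31 | acc := -30 | (((8 * b) + (b * tmp)) == abs(b)): false | aux := 1 | iter i=0: | aux := -34 | iter k=0: | aux := -34 | iter i=1: | aux := -69 | iter k=0: | aux := -69 | iter i=2: | aux := -104 | iter k=0: | aux := -104 | aux := -3 | result -24
price_opt: tmp := -31 | acc := -30 | (((8 * b) + (b * tmp)) != abs(b)): true | acc := -31 | aux := 1 | aux := -35 | iter k=0: | aux := -35 | iter i=1: | aux := -71 | iter k=0: | aux := -71 | iter i=2: | aux := -107 | iter k=0: | aux := -107 | aux := -3 | result -25
-24 vs -25 — the two versions disagree here.
verdict: not equivalent; witness: a=-1, b=-1


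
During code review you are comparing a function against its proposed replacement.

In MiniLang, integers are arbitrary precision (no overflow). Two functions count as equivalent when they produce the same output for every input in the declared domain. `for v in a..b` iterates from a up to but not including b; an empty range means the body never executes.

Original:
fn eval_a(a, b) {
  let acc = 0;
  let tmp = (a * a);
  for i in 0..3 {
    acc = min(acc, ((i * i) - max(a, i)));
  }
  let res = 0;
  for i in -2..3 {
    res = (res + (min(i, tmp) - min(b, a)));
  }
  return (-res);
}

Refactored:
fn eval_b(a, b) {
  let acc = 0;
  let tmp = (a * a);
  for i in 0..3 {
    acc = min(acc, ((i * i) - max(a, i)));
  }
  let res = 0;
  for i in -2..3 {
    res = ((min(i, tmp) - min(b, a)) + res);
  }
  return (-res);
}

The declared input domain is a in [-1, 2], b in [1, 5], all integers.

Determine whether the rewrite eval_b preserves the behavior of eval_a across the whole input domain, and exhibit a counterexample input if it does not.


Side by side, the visible changes include: same computation, different form.
As a probe, take a=-1, b=2: eval_a runs acc = 0; tmp = 1; [i=0]; acc = 0; [i=1]; acc = 0; [i=2]; acc = 0; res = 0; [i=-2]; res = -1; [i=-1]; res = -1; [i=0]; res = 0; [i=1]; res = 2; [i=2]; res = 4; return -4; eval_b runs acc = 0; tmp = 1; [i=0]; acc = 0; [i=1]; acc = 0; [i=2]; acc = 0; res = 0; [i=-2]; res = -1; [i=-1]; res = -1; [i=0]; res = 0; [i=1]; res = 2; [i=2]; res = 4; return -4; both end at -4.
Checked all 20 inputs in the declared domain: the outputs agree on every one.
verdict: equivalent


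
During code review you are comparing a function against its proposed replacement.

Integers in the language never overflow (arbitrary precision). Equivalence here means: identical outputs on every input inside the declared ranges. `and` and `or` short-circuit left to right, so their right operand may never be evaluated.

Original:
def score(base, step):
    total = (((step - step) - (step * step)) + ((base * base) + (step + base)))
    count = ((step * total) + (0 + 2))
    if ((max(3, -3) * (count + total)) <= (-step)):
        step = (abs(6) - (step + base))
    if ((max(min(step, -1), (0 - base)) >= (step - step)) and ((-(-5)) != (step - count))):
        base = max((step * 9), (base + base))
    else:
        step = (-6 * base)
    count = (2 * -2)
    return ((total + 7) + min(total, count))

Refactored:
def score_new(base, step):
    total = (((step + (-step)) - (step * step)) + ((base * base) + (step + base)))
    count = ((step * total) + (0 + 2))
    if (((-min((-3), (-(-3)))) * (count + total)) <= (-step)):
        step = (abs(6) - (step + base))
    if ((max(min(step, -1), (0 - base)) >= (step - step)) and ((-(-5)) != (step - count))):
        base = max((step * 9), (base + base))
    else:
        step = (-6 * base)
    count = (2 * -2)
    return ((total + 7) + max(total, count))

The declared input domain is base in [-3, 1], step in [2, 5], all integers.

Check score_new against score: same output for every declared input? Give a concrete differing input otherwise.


Consider the input base=-3, step=2.
score: total becomes 4; next count becomes 10; next ((max(3, -3) * (count + total)) <= (-step)) evaluates to false; next ((max(min(step, -1), (0 - base)) >= (step - step)) and ((-(-5)) != (step - count))) evaluates to true; next base becomes 18; next count becomes -4; next final value 7
score_new: total becomes 4; next count becomes 10; next (((-min((-3), (-(-3)))) * (count + total)) <= (-step)) evaluates to false; next ((max(min(step, -1), (0 - base)) >= (step - step)) and ((-(-5)) != (step - count))) evaluates to true; next base becomes 18; next count becomes -4; next final value 15
7 against 15: the behavior changed.
verdict: not equivalent; witness: base=-3, step=2
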